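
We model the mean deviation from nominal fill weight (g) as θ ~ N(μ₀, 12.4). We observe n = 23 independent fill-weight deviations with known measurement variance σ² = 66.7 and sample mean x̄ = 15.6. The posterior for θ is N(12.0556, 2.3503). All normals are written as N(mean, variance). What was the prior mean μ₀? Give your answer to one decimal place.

The posterior mean is a precision-weighted average: μ_n = (τ₀μ₀ + τ_data·x̄)/(τ₀+τ_data), with τ₀=1/σ₀² and τ_data=n/σ².
Here τ₀ = 1/12.4 = 0.080645 and τ_data = 23/66.7 = 0.344828, so τ_n = 0.425473.
Rearranging for μ₀: μ₀ = (μ_n·τ_n − τ_data·x̄)/τ₀ = (12.0556·0.425473 − 0.344828·15.6) / 0.080645 = -0.249985/0.080645 ≈ -3.1.

μ₀ = -3.1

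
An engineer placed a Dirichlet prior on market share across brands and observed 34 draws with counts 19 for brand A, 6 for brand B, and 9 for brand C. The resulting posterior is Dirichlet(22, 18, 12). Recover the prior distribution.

Dirichlet(3, 12, 3)

For a Dirichlet(α) prior with multinomial counts c, the posterior is Dirichlet(α + c) componentwise.
Subtract each count from the matching posterior parameter: 22−19=3, 18−6=12, 12−9=3.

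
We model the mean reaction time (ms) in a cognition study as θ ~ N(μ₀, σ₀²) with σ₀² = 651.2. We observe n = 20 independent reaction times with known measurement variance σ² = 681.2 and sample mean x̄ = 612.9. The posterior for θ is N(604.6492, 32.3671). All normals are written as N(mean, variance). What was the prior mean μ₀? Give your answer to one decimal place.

The posterior mean is a precision-weighted average: μ_n = (τ₀μ₀ + τ_data·x̄)/(τ₀+τ_data), with τ₀=1/σ₀² and τ_data=n/σ².
Here τ₀ = 1/651.2 = 0.001536 and τ_data = 20/681.2 = 0.029360, so τ_n = 0.030896.
Rearranging for μ₀: μ₀ = (μ_n·τ_n − τ_data·x̄)/τ₀ = (604.6492·0.030896 − 0.029360·612.9) / 0.001536 = 0.686498/0.001536 ≈ 446.9.

μ₀ = 446.9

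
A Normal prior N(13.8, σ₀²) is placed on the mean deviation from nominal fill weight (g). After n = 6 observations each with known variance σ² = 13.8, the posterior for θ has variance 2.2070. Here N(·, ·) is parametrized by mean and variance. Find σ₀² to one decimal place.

Posterior precision equals prior precision plus data precision: 1/σ_n² = 1/σ₀² + n/σ².
So 1/σ₀² = 1/2.2070 − 6/13.8 = 0.453104 − 0.434783 = 0.018321.
Hence σ₀² = 1/0.018321 ≈ 54.6.

σ₀² = 54.6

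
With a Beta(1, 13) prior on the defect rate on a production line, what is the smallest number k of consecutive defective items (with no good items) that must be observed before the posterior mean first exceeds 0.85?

After k defective items and 0 good items the posterior is Beta(1+k, 13), with mean (1+k)/(1+13+k).
Set (1+k)/(14+k) > 0.85 and solve: k > (0.85·14 − 1)/(1 − 0.85) = 72.667.
The smallest integer exceeding 72.667 is 73.

k = 73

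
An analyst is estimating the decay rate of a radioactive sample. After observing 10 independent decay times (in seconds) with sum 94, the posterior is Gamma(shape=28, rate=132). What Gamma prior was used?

Gamma(shape=18, rate=38)

For an exponential likelihood with a Gamma(α, β) prior on the rate, n observations with total T give posterior Gamma(α+n, β+T).
So α = 28 − 10 = 18 and β = 132 − 94 = 38.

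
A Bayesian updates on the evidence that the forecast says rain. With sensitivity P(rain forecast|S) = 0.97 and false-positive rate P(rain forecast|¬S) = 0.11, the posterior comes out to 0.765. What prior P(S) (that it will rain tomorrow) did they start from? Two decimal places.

Bayes' rule in odds form gives O(S|E) = O(S)·[P(E|S)/P(E|¬S)], hence O(S) = O(S|E)/LR.
Posterior odds = 0.765/(1−0.765) = 3.2553. LR = 0.97/0.11 = 8.8182.
Prior odds = 3.2553/8.8182 = 0.3692, so P(S) = 0.3692/(1+0.3692) ≈ 0.27.

P(S) = 0.27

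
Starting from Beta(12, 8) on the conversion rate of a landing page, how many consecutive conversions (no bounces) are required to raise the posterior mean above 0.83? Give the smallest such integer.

k = 28

After k conversions and 0 bounces the posterior is Beta(12+k, 8), with mean (12+k)/(12+8+k).
Set (12+k)/(20+k) > 0.83 and solve: k > (0.83·20 − 12)/(1 − 0.83) = 27.059.
The smallest integer exceeding 27.059 is 28, and checking k=28: (40)/(48) = 0.8333 > 0.83.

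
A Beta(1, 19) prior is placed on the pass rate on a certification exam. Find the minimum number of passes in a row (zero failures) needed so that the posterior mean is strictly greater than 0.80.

After k passes and 0 failures the posterior is Beta(1+k, 19), with mean (1+k)/(1+19+k).
Set (1+k)/(20+k) > 0.80 and solve: k > (0.80·20 − 1)/(1 − 0.80) = 75.000.
The smallest integer exceeding 75.000 is 76, and checking k=76: (77)/(96) = 0.8021 > 0.80.

k = 76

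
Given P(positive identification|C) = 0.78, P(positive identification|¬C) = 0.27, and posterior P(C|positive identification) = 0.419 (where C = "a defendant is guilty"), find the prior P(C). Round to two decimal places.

In odds form, posterior odds = prior odds × likelihood ratio, so prior odds = posterior odds ÷ LR.
Posterior odds = 0.419/(1−0.419) = 0.7212. LR = 0.78/0.27 = 2.8889.
Prior odds = 0.7212/2.8889 = 0.2496, so P(C) = 0.2496/(1+0.2496) ≈ 0.20.

P(C) = 0.20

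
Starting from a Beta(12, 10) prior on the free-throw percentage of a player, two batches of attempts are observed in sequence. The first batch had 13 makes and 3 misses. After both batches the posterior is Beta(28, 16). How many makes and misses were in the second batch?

Sequential conjugate updates are equivalent to a single update on the pooled data, so total successes = posterior α − prior α and total failures = posterior β − prior β.
Total across both batches: 28−12=16 makes, 16−10=6 misses.
Subtract the first batch: 16−13=3 makes and 6−3=3 misses.

3 makes and 3 misses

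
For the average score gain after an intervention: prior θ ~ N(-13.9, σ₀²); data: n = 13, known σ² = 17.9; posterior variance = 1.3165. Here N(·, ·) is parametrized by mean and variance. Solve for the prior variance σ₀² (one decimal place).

For the Normal–Normal model with known σ², precisions add: τ_n = τ₀ + n/σ².
So 1/σ₀² = 1/1.3165 − 13/17.9 = 0.759590 − 0.726257 = 0.033333.
Hence σ₀² = 1/0.033333 ≈ 30.0.

σ₀² = 30.0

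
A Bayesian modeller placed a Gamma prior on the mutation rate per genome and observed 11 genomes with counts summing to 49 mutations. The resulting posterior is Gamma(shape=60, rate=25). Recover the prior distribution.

Gamma(shape=11, rate=14)

A Gamma(α, β) prior (rate parametrization) on a Poisson rate with n observations summing to S gives posterior Gamma(α+S, β+n).
So α = 60 − 49 = 11 and β = 25 − 11 = 14.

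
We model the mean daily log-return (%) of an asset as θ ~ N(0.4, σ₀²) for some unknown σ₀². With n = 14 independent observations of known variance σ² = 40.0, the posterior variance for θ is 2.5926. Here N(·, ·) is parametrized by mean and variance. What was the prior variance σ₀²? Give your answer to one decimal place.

For the Normal–Normal model with known σ², precisions add: τ_n = τ₀ + n/σ².
So 1/σ₀² = 1/2.5926 − 14/40.0 = 0.385713 − 0.350000 = 0.035713.
Hence σ₀² = 1/0.035713 ≈ 28.0.

σ₀² = 28.0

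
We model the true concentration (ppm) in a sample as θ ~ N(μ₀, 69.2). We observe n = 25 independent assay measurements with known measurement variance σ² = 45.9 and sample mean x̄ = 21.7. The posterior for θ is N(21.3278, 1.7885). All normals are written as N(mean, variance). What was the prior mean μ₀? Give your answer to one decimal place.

With known observation variance, the Normal–Normal posterior has precision τ_n = τ₀ + n/σ² and mean μ_n = (τ₀μ₀ + (n/σ²)x̄)/τ_n.
Here τ₀ = 1/69.2 = 0.014451 and τ_data = 25/45.9 = 0.544662, so τ_n = 0.559113.
Rearranging for μ₀: μ₀ = (μ_n·τ_n − τ_data·x̄)/τ₀ = (21.3278·0.559113 − 0.544662·21.7) / 0.014451 = 0.105485/0.014451 ≈ 7.3.

μ₀ = 7.3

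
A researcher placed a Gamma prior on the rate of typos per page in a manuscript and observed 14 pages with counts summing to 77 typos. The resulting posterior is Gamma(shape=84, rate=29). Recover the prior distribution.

Gamma(shape=7, rate=15)

A Gamma(α, β) prior (rate parametrization) on a Poisson rate with n observations summing to S gives posterior Gamma(α+S, β+n).
So α = 84 − 77 = 7 and β = 29 − 14 = 15.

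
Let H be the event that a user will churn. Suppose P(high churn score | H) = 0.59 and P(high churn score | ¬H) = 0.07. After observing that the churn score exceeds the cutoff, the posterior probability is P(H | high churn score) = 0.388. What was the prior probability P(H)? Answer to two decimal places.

P(H) = 0.07

In odds form, posterior odds = prior odds × likelihood ratio, so prior odds = posterior odds ÷ LR.
Posterior odds = 0.388/(1−0.388) = 0.6340. LR = 0.59/0.07 = 8.4286.
Prior odds = 0.6340/8.4286 = 0.0752, so P(H) = 0.0752/(1+0.0752) ≈ 0.07.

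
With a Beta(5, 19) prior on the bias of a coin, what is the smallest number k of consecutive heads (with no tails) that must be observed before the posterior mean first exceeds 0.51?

After k heads and 0 tails the posterior is Beta(5+k, 19), with mean (5+k)/(5+19+k).
Set (5+k)/(24+k) > 0.51 and solve: k > (0.51·24 − 5)/(1 − 0.51) = 14.776.
The smallest integer exceeding 14.776 is 15, and checking k=15: (20)/(39) = 0.5128 > 0.51.

k = 15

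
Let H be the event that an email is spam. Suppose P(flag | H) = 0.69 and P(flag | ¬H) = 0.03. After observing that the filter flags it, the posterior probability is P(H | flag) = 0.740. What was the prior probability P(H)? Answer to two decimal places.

P(H) = 0.11

In odds form, posterior odds = prior odds × likelihood ratio, so prior odds = posterior odds ÷ LR.
Posterior odds = 0.740/(1−0.740) = 2.8462. LR = 0.69/0.03 = 23.0000.
Prior odds = 2.8462/23.0000 = 0.1237, so P(H) = 0.1237/(1+0.1237) ≈ 0.11.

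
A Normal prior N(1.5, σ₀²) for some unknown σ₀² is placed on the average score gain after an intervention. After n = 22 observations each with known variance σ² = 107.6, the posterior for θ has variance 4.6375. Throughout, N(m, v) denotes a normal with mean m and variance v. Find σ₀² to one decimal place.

σ₀² = 89.5

For the Normal–Normal model with known σ², precisions add: τ_n = τ₀ + n/σ².
So 1/σ₀² = 1/4.6375 − 22/107.6 = 0.215633 − 0.204461 = 0.011172.
Hence σ₀² = 1/0.011172 ≈ 89.5.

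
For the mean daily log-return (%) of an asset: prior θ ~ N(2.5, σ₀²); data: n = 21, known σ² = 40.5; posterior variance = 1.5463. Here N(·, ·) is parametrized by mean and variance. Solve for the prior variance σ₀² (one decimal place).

For the Normal–Normal model with known σ², precisions add: τ_n = τ₀ + n/σ².
So 1/σ₀² = 1/1.5463 − 21/40.5 = 0.646705 − 0.518519 = 0.128186.
Hence σ₀² = 1/0.128186 ≈ 7.8.

σ₀² = 7.8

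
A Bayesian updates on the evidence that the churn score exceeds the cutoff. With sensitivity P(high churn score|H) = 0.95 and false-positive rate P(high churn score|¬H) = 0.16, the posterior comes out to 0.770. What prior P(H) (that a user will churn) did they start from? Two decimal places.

In odds form, posterior odds = prior odds × likelihood ratio, so prior odds = posterior odds ÷ LR.
Posterior odds = 0.770/(1−0.770) = 3.3478. LR = 0.95/0.16 = 5.9375.
Prior odds = 3.3478/5.9375 = 0.5638, so P(H) = 0.5638/(1+0.5638) ≈ 0.36.

P(H) = 0.36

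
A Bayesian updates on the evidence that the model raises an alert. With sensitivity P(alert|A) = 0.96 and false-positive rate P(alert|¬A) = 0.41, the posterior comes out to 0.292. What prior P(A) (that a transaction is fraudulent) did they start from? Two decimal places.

Bayes' rule in odds form gives O(A|E) = O(A)·[P(E|A)/P(E|¬A)], hence O(A) = O(A|E)/LR.
Posterior odds = 0.292/(1−0.292) = 0.4124. LR = 0.96/0.41 = 2.3415.
Prior odds = 0.4124/2.3415 = 0.1761, so P(A) = 0.1761/(1+0.1761) ≈ 0.15.

P(A) = 0.15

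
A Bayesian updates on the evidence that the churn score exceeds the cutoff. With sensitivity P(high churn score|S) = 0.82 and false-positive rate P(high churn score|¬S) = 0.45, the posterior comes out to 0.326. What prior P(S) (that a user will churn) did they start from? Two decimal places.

In odds form, posterior odds = prior odds × likelihood ratio, so prior odds = posterior odds ÷ LR.
Posterior odds = 0.326/(1−0.326) = 0.4837. LR = 0.82/0.45 = 1.8222.
Prior odds = 0.4837/1.8222 = 0.2654, so P(S) = 0.2654/(1+0.2654) ≈ 0.21.

P(S) = 0.21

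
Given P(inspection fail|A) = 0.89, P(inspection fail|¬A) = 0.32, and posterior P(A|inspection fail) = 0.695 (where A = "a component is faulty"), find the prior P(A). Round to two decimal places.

Bayes' rule in odds form gives O(A|E) = O(A)·[P(E|A)/P(E|¬A)], hence O(A) = O(A|E)/LR.
Posterior odds = 0.695/(1−0.695) = 2.2787. LR = 0.89/0.32 = 2.7812.
Prior odds = 2.2787/2.7812 = 0.8193, so P(A) = 0.8193/(1+0.8193) ≈ 0.45.

P(A) = 0.45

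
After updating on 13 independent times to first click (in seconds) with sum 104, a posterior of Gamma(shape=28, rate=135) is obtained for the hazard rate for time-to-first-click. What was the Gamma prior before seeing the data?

Gamma(shape=15, rate=31)

For an exponential likelihood with a Gamma(α, β) prior on the rate, n observations with total T give posterior Gamma(α+n, β+T).
So α = 28 − 13 = 15 and β = 135 − 104 = 31.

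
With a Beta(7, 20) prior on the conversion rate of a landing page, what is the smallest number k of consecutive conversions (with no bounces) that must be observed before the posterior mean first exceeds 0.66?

After k conversions and 0 bounces the posterior is Beta(7+k, 20), with mean (7+k)/(7+20+k).
Set (7+k)/(27+k) > 0.66 and solve: k > (0.66·27 − 7)/(1 − 0.66) = 31.824.
The smallest integer exceeding 31.824 is 32, and checking k=32: (39)/(59) = 0.6610 > 0.66.

k = 32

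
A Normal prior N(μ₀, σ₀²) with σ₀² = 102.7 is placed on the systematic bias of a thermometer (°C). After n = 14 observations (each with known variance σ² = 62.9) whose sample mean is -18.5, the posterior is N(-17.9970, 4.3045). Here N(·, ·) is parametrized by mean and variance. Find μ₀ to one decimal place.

With known observation variance, the Normal–Normal posterior has precision τ_n = τ₀ + n/σ² and mean μ_n = (τ₀μ₀ + (n/σ²)x̄)/τ_n.
Here τ₀ = 1/102.7 = 0.009737 and τ_data = 14/62.9 = 0.222576, so τ_n = 0.232313.
Rearranging for μ₀: μ₀ = (μ_n·τ_n − τ_data·x̄)/τ₀ = (-17.9970·0.232313 − 0.222576·-18.5) / 0.009737 = -0.063281/0.009737 ≈ -6.5.

μ₀ = -6.5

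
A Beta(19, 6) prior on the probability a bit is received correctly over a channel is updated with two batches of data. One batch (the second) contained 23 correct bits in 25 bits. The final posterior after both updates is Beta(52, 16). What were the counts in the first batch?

Because Beta–binomial updating is additive in the counts, the combined data contributed (α_post−α_prior, β_post−β_prior) successes and failures.
Total across both batches: 52−19=33 correct bits, 16−6=10 errors.
Subtract the second batch: 33−23=10 correct bits and 10−2=8 errors.

10 correct bits and 8 errors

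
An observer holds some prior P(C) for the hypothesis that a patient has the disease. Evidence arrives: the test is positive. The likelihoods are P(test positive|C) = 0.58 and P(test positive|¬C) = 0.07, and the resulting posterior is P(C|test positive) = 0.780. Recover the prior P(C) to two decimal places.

In odds form, posterior odds = prior odds × likelihood ratio, so prior odds = posterior odds ÷ LR.
Posterior odds = 0.780/(1−0.780) = 3.5455. LR = 0.58/0.07 = 8.2857.
Prior odds = 3.5455/8.2857 = 0.4279, so P(C) = 0.4279/(1+0.4279) ≈ 0.30.

P(C) = 0.30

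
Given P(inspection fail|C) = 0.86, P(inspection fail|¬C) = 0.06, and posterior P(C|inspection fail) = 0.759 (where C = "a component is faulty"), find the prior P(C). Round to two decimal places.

In odds form, posterior odds = prior odds × likelihood ratio, so prior odds = posterior odds ÷ LR.
Posterior odds = 0.759/(1−0.759) = 3.1494. LR = 0.86/0.06 = 14.3333.
Prior odds = 3.1494/14.3333 = 0.2197, so P(C) = 0.2197/(1+0.2197) ≈ 0.18.

P(C) = 0.18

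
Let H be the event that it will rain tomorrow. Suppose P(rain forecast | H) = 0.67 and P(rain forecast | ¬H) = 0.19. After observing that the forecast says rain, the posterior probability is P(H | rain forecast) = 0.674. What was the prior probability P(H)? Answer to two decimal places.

P(H) = 0.37

Bayes' rule in odds form gives O(H|E) = O(H)·[P(E|H)/P(E|¬H)], hence O(H) = O(H|E)/LR.
Posterior odds = 0.674/(1−0.674) = 2.0675. LR = 0.67/0.19 = 3.5263.
Prior odds = 2.0675/3.5263 = 0.5863, so P(H) = 0.5863/(1+0.5863) ≈ 0.37.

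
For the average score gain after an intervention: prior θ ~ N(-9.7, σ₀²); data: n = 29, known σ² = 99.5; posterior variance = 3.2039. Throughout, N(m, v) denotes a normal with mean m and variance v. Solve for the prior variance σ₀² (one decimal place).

σ₀² = 48.4

Posterior precision equals prior precision plus data precision: 1/σ_n² = 1/σ₀² + n/σ².
So 1/σ₀² = 1/3.2039 − 29/99.5 = 0.312120 − 0.291457 = 0.020663.
Hence σ₀² = 1/0.020663 ≈ 48.4.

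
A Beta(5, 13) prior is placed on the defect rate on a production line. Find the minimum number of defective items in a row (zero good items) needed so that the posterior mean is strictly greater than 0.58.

k = 13

After k defective items and 0 good items the posterior is Beta(5+k, 13), with mean (5+k)/(5+13+k).
Set (5+k)/(18+k) > 0.58 and solve: k > (0.58·18 − 5)/(1 − 0.58) = 12.952.
The smallest integer exceeding 12.952 is 13.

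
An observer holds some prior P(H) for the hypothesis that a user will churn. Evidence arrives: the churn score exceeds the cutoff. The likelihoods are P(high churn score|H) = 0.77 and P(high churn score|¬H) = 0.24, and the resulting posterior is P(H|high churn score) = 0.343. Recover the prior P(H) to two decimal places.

Bayes' rule in odds form gives O(H|E) = O(H)·[P(E|H)/P(E|¬H)], hence O(H) = O(H|E)/LR.
Posterior odds = 0.343/(1−0.343) = 0.5221. LR = 0.77/0.24 = 3.2083.
Prior odds = 0.5221/3.2083 = 0.1627, so P(H) = 0.1627/(1+0.1627) ≈ 0.14.

P(H) = 0.14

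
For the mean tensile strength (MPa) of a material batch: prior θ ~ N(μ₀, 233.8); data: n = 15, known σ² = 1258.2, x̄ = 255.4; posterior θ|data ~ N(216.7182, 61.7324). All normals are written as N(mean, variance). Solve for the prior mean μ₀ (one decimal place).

μ₀ = 108.9

With known observation variance, the Normal–Normal posterior has precision τ_n = τ₀ + n/σ² and mean μ_n = (τ₀μ₀ + (n/σ²)x̄)/τ_n.
Here τ₀ = 1/233.8 = 0.004277 and τ_data = 15/1258.2 = 0.011922, so τ_n = 0.016199.
Rearranging for μ₀: μ₀ = (μ_n·τ_n − τ_data·x̄)/τ₀ = (216.7182·0.016199 − 0.011922·255.4) / 0.004277 = 0.465739/0.004277 ≈ 108.9.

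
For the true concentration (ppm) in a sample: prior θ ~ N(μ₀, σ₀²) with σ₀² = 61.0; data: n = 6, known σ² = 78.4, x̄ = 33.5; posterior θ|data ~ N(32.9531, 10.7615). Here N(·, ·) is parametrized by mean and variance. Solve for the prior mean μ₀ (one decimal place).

μ₀ = 30.4

With known observation variance, the Normal–Normal posterior has precision τ_n = τ₀ + n/σ² and mean μ_n = (τ₀μ₀ + (n/σ²)x̄)/τ_n.
Here τ₀ = 1/61.0 = 0.016393 and τ_data = 6/78.4 = 0.076531, so τ_n = 0.092924.
Rearranging for μ₀: μ₀ = (μ_n·τ_n − τ_data·x̄)/τ₀ = (32.9531·0.092924 − 0.076531·33.5) / 0.016393 = 0.498345/0.016393 ≈ 30.4.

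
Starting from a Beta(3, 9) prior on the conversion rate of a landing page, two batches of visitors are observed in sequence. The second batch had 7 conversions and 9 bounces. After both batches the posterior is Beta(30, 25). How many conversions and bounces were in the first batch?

20 conversions and 7 bounces

Because Beta–binomial updating is additive in the counts, the combined data contributed (α_post−α_prior, β_post−β_prior) successes and failures.
Total across both batches: 30−3=27 conversions, 25−9=16 bounces.
Subtract the second batch: 27−7=20 conversions and 16−9=7 bounces.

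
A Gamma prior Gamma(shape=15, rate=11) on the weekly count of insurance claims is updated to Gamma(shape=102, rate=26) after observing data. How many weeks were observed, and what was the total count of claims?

n = 15 weeks with total 87 claims

A Gamma(α, β) prior (rate parametrization) on a Poisson rate with n observations summing to S gives posterior Gamma(α+S, β+n).
Matching: Σxᵢ = 102 − 15 = 87 and n = 26 − 11 = 15.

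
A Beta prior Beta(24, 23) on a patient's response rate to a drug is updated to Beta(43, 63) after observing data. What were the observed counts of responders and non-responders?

Beta is conjugate to the binomial likelihood: posterior = Beta(α+s, β+f).
Match parameters: s=43−24=19, f=63−23=40.

19 responders and 40 non-responders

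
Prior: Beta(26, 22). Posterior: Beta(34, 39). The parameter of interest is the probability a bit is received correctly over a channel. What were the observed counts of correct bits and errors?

Under Beta–binomial conjugacy the posterior parameters are (α+s, β+f).
Match parameters: s=34−26=8, f=39−22=17.

8 correct bits and 17 errors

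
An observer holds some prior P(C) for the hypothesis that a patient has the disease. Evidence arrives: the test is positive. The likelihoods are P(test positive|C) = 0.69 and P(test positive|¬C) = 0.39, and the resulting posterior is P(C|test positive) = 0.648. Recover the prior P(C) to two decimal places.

Bayes' rule in odds form gives O(C|E) = O(C)·[P(E|C)/P(E|¬C)], hence O(C) = O(C|E)/LR.
Posterior odds = 0.648/(1−0.648) = 1.8409. LR = 0.69/0.39 = 1.7692.
Prior odds = 1.8409/1.7692 = 1.0405, so P(C) = 1.0405/(1+1.0405) ≈ 0.51.

P(C) = 0.51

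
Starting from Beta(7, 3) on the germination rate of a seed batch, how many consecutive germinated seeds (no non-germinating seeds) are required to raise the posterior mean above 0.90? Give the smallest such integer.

After k germinated seeds and 0 non-germinating seeds the posterior is Beta(7+k, 3), with mean (7+k)/(7+3+k).
Set (7+k)/(10+k) > 0.90 and solve: k > (0.90·10 − 7)/(1 − 0.90) = 20.000.
The smallest integer exceeding 20.000 is 21.

k = 21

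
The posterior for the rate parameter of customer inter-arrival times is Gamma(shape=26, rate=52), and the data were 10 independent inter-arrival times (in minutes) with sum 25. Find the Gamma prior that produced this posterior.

Gamma(shape=16, rate=27)

Gamma–exponential conjugacy: posterior shape = α + n, posterior rate = β + Σtᵢ.
So α = 26 − 10 = 16 and β = 52 − 25 = 27.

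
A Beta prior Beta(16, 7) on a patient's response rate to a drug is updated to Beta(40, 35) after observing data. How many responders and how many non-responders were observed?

24 responders and 28 non-responders

A Beta(α, β) prior with s successes and f failures in binomial data gives a Beta(α+s, β+f) posterior.
Match parameters: s=40−16=24, f=35−7=28.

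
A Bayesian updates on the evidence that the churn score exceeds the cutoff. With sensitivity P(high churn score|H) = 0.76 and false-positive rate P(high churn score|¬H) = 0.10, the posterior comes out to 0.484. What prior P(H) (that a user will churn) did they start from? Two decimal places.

In odds form, posterior odds = prior odds × likelihood ratio, so prior odds = posterior odds ÷ LR.
Posterior odds = 0.484/(1−0.484) = 0.9380. LR = 0.76/0.10 = 7.6000.
Prior odds = 0.9380/7.6000 = 0.1234, so P(H) = 0.1234/(1+0.1234) ≈ 0.11.

P(H) = 0.11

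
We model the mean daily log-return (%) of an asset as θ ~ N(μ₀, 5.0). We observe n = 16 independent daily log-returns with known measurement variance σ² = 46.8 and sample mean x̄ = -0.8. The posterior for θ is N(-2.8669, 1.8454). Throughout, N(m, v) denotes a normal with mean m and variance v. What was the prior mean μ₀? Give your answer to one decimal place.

The posterior mean is a precision-weighted average: μ_n = (τ₀μ₀ + τ_data·x̄)/(τ₀+τ_data), with τ₀=1/σ₀² and τ_data=n/σ².
Here τ₀ = 1/5.0 = 0.200000 and τ_data = 16/46.8 = 0.341880, so τ_n = 0.541880.
Rearranging for μ₀: μ₀ = (μ_n·τ_n − τ_data·x̄)/τ₀ = (-2.8669·0.541880 − 0.341880·-0.8) / 0.200000 = -1.280012/0.200000 ≈ -6.4.

μ₀ = -6.4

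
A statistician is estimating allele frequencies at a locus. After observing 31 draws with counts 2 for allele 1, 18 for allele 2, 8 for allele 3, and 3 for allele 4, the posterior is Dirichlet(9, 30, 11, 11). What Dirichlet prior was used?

Dirichlet(7, 12, 3, 8)

For a Dirichlet(α) prior with multinomial counts c, the posterior is Dirichlet(α + c) componentwise.
Subtract each count from the matching posterior parameter: 9−2=7, 30−18=12, 11−8=3, 11−3=8.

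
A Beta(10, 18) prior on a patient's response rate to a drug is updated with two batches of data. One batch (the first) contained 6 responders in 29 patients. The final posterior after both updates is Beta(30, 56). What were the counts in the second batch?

14 responders and 15 non-responders

Because Beta–binomial updating is additive in the counts, the combined data contributed (α_post−α_prior, β_post−β_prior) successes and failures.
Total across both batches: 30−10=20 responders, 56−18=38 non-responders.
Subtract the first batch: 20−6=14 responders and 38−23=15 non-responders.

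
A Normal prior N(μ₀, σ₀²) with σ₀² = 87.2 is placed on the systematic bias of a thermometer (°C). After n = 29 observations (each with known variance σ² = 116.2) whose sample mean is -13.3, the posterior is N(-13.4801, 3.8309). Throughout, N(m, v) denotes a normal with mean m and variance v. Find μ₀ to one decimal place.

μ₀ = -17.4

With known observation variance, the Normal–Normal posterior has precision τ_n = τ₀ + n/σ² and mean μ_n = (τ₀μ₀ + (n/σ²)x̄)/τ_n.
Here τ₀ = 1/87.2 = 0.011468 and τ_data = 29/116.2 = 0.249570, so τ_n = 0.261038.
Rearranging for μ₀: μ₀ = (μ_n·τ_n − τ_data·x̄)/τ₀ = (-13.4801·0.261038 − 0.249570·-13.3) / 0.011468 = -0.199537/0.011468 ≈ -17.4.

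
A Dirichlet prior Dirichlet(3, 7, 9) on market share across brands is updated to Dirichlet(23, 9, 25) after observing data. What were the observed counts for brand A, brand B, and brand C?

counts (20, 2, 16)

For a Dirichlet(α) prior with multinomial counts c, the posterior is Dirichlet(α + c) componentwise.
Counts are posterior − prior componentwise: 23−3=20, 9−7=2, 25−9=16.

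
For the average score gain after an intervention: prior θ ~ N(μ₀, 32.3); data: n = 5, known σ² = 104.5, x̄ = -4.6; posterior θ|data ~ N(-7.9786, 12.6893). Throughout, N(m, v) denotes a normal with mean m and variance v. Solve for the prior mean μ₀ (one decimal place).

With known observation variance, the Normal–Normal posterior has precision τ_n = τ₀ + n/σ² and mean μ_n = (τ₀μ₀ + (n/σ²)x̄)/τ_n.
Here τ₀ = 1/32.3 = 0.030960 and τ_data = 5/104.5 = 0.047847, so τ_n = 0.078807.
Rearranging for μ₀: μ₀ = (μ_n·τ_n − τ_data·x̄)/τ₀ = (-7.9786·0.078807 − 0.047847·-4.6) / 0.030960 = -0.408673/0.030960 ≈ -13.2.

μ₀ = -13.2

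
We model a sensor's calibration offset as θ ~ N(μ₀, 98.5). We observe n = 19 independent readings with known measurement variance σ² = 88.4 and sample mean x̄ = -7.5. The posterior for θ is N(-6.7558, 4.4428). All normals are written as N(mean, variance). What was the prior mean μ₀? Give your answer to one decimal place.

μ₀ = 9.0

With known observation variance, the Normal–Normal posterior has precision τ_n = τ₀ + n/σ² and mean μ_n = (τ₀μ₀ + (n/σ²)x̄)/τ_n.
Here τ₀ = 1/98.5 = 0.010152 and τ_data = 19/88.4 = 0.214932, so τ_n = 0.225084.
Rearranging for μ₀: μ₀ = (μ_n·τ_n − τ_data·x̄)/τ₀ = (-6.7558·0.225084 − 0.214932·-7.5) / 0.010152 = 0.091368/0.010152 ≈ 9.0.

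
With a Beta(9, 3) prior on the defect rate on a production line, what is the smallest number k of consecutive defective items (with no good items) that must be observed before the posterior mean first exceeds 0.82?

k = 5

After k defective items and 0 good items the posterior is Beta(9+k, 3), with mean (9+k)/(9+3+k).
Set (9+k)/(12+k) > 0.82 and solve: k > (0.82·12 − 9)/(1 − 0.82) = 4.667.
The smallest integer exceeding 4.667 is 5.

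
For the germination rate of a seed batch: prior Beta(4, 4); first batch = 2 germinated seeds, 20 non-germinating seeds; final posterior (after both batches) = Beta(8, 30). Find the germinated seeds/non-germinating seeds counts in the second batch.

2 germinated seeds and 6 non-germinating seeds

Sequential conjugate updates are equivalent to a single update on the pooled data, so total successes = posterior α − prior α and total failures = posterior β − prior β.
Total across both batches: 8−4=4 germinated seeds, 30−4=26 non-germinating seeds.
Subtract the first batch: 4−2=2 germinated seeds and 26−20=6 non-germinating seeds.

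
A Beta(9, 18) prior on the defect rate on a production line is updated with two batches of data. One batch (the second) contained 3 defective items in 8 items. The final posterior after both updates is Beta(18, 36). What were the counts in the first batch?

Sequential conjugate updates are equivalent to a single update on the pooled data, so total successes = posterior α − prior α and total failures = posterior β − prior β.
Total across both batches: 18−9=9 defective items, 36−18=18 good items.
Subtract the second batch: 9−3=6 defective items and 18−5=13 good items.

6 defective items and 13 good items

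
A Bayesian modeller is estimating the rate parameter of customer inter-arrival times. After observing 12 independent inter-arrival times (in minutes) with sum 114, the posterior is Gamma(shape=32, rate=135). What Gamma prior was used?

For an exponential likelihood with a Gamma(α, β) prior on the rate, n observations with total T give posterior Gamma(α+n, β+T).
So α = 32 − 12 = 20 and β = 135 − 114 = 21.

Gamma(shape=20, rate=21)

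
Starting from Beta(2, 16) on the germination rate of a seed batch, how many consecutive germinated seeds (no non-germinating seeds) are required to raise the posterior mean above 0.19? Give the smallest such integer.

After k germinated seeds and 0 non-germinating seeds the posterior is Beta(2+k, 16), with mean (2+k)/(2+16+k).
Set (2+k)/(18+k) > 0.19 and solve: k > (0.19·18 − 2)/(1 − 0.19) = 1.753.
The smallest integer exceeding 1.753 is 2.

k = 2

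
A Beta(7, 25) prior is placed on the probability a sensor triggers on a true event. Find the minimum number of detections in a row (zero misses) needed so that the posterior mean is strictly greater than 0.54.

k = 23

After k detections and 0 misses the posterior is Beta(7+k, 25), with mean (7+k)/(7+25+k).
Set (7+k)/(32+k) > 0.54 and solve: k > (0.54·32 − 7)/(1 − 0.54) = 22.348.
The smallest integer exceeding 22.348 is 23.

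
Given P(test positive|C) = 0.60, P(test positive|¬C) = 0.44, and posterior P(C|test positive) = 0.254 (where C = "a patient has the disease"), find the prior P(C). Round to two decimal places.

In odds form, posterior odds = prior odds × likelihood ratio, so prior odds = posterior odds ÷ LR.
Posterior odds = 0.254/(1−0.254) = 0.3405. LR = 0.60/0.44 = 1.3636.
Prior odds = 0.3405/1.3636 = 0.2497, so P(C) = 0.2497/(1+0.2497) ≈ 0.20.

P(C) = 0.20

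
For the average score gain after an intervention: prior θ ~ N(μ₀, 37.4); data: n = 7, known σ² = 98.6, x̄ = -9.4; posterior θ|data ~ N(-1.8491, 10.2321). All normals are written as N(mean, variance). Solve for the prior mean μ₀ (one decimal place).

With known observation variance, the Normal–Normal posterior has precision τ_n = τ₀ + n/σ² and mean μ_n = (τ₀μ₀ + (n/σ²)x̄)/τ_n.
Here τ₀ = 1/37.4 = 0.026738 and τ_data = 7/98.6 = 0.070994, so τ_n = 0.097732.
Rearranging for μ₀: μ₀ = (μ_n·τ_n − τ_data·x̄)/τ₀ = (-1.8491·0.097732 − 0.070994·-9.4) / 0.026738 = 0.486627/0.026738 ≈ 18.2.

μ₀ = 18.2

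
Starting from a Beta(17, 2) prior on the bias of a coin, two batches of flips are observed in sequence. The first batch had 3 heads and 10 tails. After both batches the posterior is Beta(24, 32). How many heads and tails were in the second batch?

Because Beta–binomial updating is additive in the counts, the combined data contributed (α_post−α_prior, β_post−β_prior) successes and failures.
Total across both batches: 24−17=7 heads, 32−2=30 tails.
Subtract the first batch: 7−3=4 heads and 30−10=20 tails.

4 heads and 20 tails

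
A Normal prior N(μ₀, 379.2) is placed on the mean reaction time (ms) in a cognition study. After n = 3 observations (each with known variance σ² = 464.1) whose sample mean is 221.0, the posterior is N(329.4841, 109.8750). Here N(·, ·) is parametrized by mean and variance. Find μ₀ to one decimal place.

With known observation variance, the Normal–Normal posterior has precision τ_n = τ₀ + n/σ² and mean μ_n = (τ₀μ₀ + (n/σ²)x̄)/τ_n.
Here τ₀ = 1/379.2 = 0.002637 and τ_data = 3/464.1 = 0.006464, so τ_n = 0.009101.
Rearranging for μ₀: μ₀ = (μ_n·τ_n − τ_data·x̄)/τ₀ = (329.4841·0.009101 − 0.006464·221.0) / 0.002637 = 1.570091/0.002637 ≈ 595.4.

μ₀ = 595.4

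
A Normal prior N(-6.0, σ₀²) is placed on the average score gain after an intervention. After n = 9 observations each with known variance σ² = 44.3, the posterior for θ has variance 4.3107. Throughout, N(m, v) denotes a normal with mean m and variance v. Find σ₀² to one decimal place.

σ₀² = 34.7

For the Normal–Normal model with known σ², precisions add: τ_n = τ₀ + n/σ².
So 1/σ₀² = 1/4.3107 − 9/44.3 = 0.231981 − 0.203160 = 0.028821.
Hence σ₀² = 1/0.028821 ≈ 34.7.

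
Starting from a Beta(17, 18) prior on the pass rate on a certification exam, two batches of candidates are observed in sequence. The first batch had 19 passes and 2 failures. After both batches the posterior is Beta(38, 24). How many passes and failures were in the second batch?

2 passes and 4 failures

Sequential conjugate updates are equivalent to a single update on the pooled data, so total successes = posterior α − prior α and total failures = posterior β − prior β.
Total across both batches: 38−17=21 passes, 24−18=6 failures.
Subtract the first batch: 21−19=2 passes and 6−2=4 failures.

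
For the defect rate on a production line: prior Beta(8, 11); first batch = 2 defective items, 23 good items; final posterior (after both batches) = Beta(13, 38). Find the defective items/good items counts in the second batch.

3 defective items and 4 good items

Because Beta–binomial updating is additive in the counts, the combined data contributed (α_post−α_prior, β_post−β_prior) successes and failures.
Total across both batches: 13−8=5 defective items, 38−11=27 good items.
Subtract the first batch: 5−2=3 defective items and 27−23=4 good items.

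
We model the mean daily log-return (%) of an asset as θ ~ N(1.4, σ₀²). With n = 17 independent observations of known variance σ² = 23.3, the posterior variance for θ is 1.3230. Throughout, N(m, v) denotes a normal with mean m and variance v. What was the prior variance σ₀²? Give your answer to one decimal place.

For the Normal–Normal model with known σ², precisions add: τ_n = τ₀ + n/σ².
So 1/σ₀² = 1/1.3230 − 17/23.3 = 0.755858 − 0.729614 = 0.026244.
Hence σ₀² = 1/0.026244 ≈ 38.1.

σ₀² = 38.1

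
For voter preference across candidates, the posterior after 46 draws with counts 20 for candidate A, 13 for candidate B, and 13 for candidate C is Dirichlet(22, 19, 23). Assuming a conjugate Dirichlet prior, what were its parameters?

For a Dirichlet(α) prior with multinomial counts c, the posterior is Dirichlet(α + c) componentwise.
Subtract each count from the matching posterior parameter: 22−20=2, 19−13=6, 23−13=10.

Dirichlet(2, 6, 10)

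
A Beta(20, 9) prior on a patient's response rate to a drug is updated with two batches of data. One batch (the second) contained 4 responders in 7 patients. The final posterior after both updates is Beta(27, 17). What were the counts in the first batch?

3 responders and 5 non-responders

Because Beta–binomial updating is additive in the counts, the combined data contributed (α_post−α_prior, β_post−β_prior) successes and failures.
Total across both batches: 27−20=7 responders, 17−9=8 non-responders.
Subtract the second batch: 7−4=3 responders and 8−3=5 non-responders.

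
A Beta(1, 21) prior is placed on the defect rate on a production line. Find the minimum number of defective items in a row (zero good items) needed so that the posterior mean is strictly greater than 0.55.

k = 25

After k defective items and 0 good items the posterior is Beta(1+k, 21), with mean (1+k)/(1+21+k).
Set (1+k)/(22+k) > 0.55 and solve: k > (0.55·22 − 1)/(1 − 0.55) = 24.667.
The smallest integer exceeding 24.667 is 25.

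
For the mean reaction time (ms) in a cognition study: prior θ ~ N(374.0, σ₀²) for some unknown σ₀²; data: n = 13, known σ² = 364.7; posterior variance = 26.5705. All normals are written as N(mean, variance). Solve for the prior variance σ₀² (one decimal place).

σ₀² = 502.5

Posterior precision equals prior precision plus data precision: 1/σ_n² = 1/σ₀² + n/σ².
So 1/σ₀² = 1/26.5705 − 13/364.7 = 0.037636 − 0.035646 = 0.001990.
Hence σ₀² = 1/0.001990 ≈ 502.5.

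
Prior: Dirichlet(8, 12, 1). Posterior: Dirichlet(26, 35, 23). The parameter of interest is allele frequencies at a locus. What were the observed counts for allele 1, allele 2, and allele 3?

For a Dirichlet(α) prior with multinomial counts c, the posterior is Dirichlet(α + c) componentwise.
Counts are posterior − prior componentwise: 26−8=18, 35−12=23, 23−1=22.

counts (18, 23, 22)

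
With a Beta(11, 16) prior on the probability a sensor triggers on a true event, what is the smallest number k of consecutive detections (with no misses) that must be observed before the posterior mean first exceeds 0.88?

k = 107

After k detections and 0 misses the posterior is Beta(11+k, 16), with mean (11+k)/(11+16+k).
Set (11+k)/(27+k) > 0.88 and solve: k > (0.88·27 − 11)/(1 − 0.88) = 106.333.
The smallest integer exceeding 106.333 is 107.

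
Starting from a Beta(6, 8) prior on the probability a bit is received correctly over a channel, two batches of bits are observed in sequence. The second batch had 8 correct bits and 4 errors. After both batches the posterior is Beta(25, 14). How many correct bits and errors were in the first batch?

11 correct bits and 2 errors

Sequential conjugate updates are equivalent to a single update on the pooled data, so total successes = posterior α − prior α and total failures = posterior β − prior β.
Total across both batches: 25−6=19 correct bits, 14−8=6 errors.
Subtract the second batch: 19−8=11 correct bits and 6−4=2 errors.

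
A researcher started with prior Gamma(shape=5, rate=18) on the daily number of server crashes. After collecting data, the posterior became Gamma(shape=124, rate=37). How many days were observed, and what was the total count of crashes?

n = 19 days with total 119 crashes

A Gamma(α, β) prior (rate parametrization) on a Poisson rate with n observations summing to S gives posterior Gamma(α+S, β+n).
Matching: Σxᵢ = 124 − 5 = 119 and n = 37 − 18 = 19.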